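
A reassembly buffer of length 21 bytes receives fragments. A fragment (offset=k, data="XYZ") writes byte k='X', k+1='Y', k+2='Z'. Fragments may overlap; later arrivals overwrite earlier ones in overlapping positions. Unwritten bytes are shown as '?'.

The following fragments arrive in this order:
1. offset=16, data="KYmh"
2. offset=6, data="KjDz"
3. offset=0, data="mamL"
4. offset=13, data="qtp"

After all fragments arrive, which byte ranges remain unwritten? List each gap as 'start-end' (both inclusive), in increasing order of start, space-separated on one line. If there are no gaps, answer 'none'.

Answer: 4-5 10-12 20-20

Derivation:
Fragment 1: offset=16 len=4
Fragment 2: offset=6 len=4
Fragment 3: offset=0 len=4
Fragment 4: offset=13 len=3
Gaps: 4-5 10-12 20-20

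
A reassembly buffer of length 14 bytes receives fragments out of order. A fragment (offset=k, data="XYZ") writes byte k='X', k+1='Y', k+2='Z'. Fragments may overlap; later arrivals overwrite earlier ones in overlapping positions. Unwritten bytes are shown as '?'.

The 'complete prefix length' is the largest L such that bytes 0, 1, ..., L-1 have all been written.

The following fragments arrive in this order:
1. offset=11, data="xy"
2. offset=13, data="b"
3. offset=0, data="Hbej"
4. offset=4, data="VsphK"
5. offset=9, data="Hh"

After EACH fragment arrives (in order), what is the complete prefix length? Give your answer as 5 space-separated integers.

Answer: 0 0 4 9 14

Derivation:
Fragment 1: offset=11 data="xy" -> buffer=???????????xy? -> prefix_len=0
Fragment 2: offset=13 data="b" -> buffer=???????????xyb -> prefix_len=0
Fragment 3: offset=0 data="Hbej" -> buffer=Hbej???????xyb -> prefix_len=4
Fragment 4: offset=4 data="VsphK" -> buffer=HbejVsphK??xyb -> prefix_len=9
Fragment 5: offset=9 data="Hh" -> buffer=HbejVsphKHhxyb -> prefix_len=14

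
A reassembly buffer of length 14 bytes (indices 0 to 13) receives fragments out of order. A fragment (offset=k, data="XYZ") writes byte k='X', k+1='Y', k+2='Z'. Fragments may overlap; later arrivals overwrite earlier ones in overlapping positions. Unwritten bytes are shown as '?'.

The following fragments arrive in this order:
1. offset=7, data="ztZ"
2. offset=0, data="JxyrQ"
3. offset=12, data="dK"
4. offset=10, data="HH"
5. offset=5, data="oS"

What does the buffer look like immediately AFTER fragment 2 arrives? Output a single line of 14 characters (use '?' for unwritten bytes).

Answer: JxyrQ??ztZ????

Derivation:
Fragment 1: offset=7 data="ztZ" -> buffer=???????ztZ????
Fragment 2: offset=0 data="JxyrQ" -> buffer=JxyrQ??ztZ????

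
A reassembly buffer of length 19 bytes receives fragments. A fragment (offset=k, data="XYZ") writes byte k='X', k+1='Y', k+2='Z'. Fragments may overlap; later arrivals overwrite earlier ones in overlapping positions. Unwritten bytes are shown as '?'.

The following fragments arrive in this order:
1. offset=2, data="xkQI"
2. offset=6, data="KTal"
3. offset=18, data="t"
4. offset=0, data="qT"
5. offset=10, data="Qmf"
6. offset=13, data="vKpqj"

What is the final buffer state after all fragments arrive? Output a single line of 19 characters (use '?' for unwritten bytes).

Answer: qTxkQIKTalQmfvKpqjt

Derivation:
Fragment 1: offset=2 data="xkQI" -> buffer=??xkQI?????????????
Fragment 2: offset=6 data="KTal" -> buffer=??xkQIKTal?????????
Fragment 3: offset=18 data="t" -> buffer=??xkQIKTal????????t
Fragment 4: offset=0 data="qT" -> buffer=qTxkQIKTal????????t
Fragment 5: offset=10 data="Qmf" -> buffer=qTxkQIKTalQmf?????t
Fragment 6: offset=13 data="vKpqj" -> buffer=qTxkQIKTalQmfvKpqjt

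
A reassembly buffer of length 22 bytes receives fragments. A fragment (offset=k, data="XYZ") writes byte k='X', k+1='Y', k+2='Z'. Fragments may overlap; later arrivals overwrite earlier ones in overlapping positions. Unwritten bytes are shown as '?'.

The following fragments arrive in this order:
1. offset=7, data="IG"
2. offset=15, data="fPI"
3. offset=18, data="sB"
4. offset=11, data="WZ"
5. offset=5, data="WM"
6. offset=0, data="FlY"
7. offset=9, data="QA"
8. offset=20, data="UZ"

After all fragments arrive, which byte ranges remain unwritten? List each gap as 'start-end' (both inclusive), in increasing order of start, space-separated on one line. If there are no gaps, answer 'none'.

Answer: 3-4 13-14

Derivation:
Fragment 1: offset=7 len=2
Fragment 2: offset=15 len=3
Fragment 3: offset=18 len=2
Fragment 4: offset=11 len=2
Fragment 5: offset=5 len=2
Fragment 6: offset=0 len=3
Fragment 7: offset=9 len=2
Fragment 8: offset=20 len=2
Gaps: 3-4 13-14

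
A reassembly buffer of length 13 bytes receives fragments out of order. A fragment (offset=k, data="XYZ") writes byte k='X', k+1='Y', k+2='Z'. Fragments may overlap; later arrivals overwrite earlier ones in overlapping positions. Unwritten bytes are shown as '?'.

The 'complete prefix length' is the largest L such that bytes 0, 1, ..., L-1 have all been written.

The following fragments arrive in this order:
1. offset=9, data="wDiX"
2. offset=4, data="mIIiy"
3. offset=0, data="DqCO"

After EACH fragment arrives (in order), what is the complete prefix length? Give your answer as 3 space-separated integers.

Fragment 1: offset=9 data="wDiX" -> buffer=?????????wDiX -> prefix_len=0
Fragment 2: offset=4 data="mIIiy" -> buffer=????mIIiywDiX -> prefix_len=0
Fragment 3: offset=0 data="DqCO" -> buffer=DqCOmIIiywDiX -> prefix_len=13

Answer: 0 0 13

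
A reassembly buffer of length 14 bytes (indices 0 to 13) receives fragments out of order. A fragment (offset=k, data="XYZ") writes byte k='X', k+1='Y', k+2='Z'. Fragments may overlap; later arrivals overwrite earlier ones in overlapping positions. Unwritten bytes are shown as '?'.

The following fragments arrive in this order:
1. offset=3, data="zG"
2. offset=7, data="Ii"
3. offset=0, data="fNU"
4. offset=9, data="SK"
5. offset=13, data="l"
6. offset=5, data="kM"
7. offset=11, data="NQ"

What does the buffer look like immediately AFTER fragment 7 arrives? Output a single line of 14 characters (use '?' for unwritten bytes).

Fragment 1: offset=3 data="zG" -> buffer=???zG?????????
Fragment 2: offset=7 data="Ii" -> buffer=???zG??Ii?????
Fragment 3: offset=0 data="fNU" -> buffer=fNUzG??Ii?????
Fragment 4: offset=9 data="SK" -> buffer=fNUzG??IiSK???
Fragment 5: offset=13 data="l" -> buffer=fNUzG??IiSK??l
Fragment 6: offset=5 data="kM" -> buffer=fNUzGkMIiSK??l
Fragment 7: offset=11 data="NQ" -> buffer=fNUzGkMIiSKNQl

Answer: fNUzGkMIiSKNQl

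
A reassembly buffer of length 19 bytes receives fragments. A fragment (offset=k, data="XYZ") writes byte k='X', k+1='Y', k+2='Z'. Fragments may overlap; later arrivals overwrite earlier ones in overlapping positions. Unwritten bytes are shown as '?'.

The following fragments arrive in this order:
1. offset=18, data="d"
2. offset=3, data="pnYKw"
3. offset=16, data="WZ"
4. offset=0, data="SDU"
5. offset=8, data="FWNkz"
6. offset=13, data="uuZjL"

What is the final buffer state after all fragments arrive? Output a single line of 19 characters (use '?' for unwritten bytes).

Fragment 1: offset=18 data="d" -> buffer=??????????????????d
Fragment 2: offset=3 data="pnYKw" -> buffer=???pnYKw??????????d
Fragment 3: offset=16 data="WZ" -> buffer=???pnYKw????????WZd
Fragment 4: offset=0 data="SDU" -> buffer=SDUpnYKw????????WZd
Fragment 5: offset=8 data="FWNkz" -> buffer=SDUpnYKwFWNkz???WZd
Fragment 6: offset=13 data="uuZjL" -> buffer=SDUpnYKwFWNkzuuZjLd

Answer: SDUpnYKwFWNkzuuZjLd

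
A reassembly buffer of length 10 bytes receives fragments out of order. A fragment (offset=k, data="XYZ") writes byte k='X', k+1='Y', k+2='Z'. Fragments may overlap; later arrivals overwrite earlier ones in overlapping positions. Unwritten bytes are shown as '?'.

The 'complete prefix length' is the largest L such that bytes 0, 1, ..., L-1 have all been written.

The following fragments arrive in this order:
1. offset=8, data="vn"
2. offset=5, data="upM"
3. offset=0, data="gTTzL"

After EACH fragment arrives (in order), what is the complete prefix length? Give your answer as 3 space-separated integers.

Answer: 0 0 10

Derivation:
Fragment 1: offset=8 data="vn" -> buffer=????????vn -> prefix_len=0
Fragment 2: offset=5 data="upM" -> buffer=?????upMvn -> prefix_len=0
Fragment 3: offset=0 data="gTTzL" -> buffer=gTTzLupMvn -> prefix_len=10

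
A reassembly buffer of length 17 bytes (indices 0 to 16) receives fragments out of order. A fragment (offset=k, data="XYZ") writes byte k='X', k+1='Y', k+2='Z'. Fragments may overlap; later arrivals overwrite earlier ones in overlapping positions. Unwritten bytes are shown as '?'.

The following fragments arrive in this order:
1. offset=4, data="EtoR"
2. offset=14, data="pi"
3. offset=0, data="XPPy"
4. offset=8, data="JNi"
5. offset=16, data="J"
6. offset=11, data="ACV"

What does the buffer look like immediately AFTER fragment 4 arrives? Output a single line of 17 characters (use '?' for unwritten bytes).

Answer: XPPyEtoRJNi???pi?

Derivation:
Fragment 1: offset=4 data="EtoR" -> buffer=????EtoR?????????
Fragment 2: offset=14 data="pi" -> buffer=????EtoR??????pi?
Fragment 3: offset=0 data="XPPy" -> buffer=XPPyEtoR??????pi?
Fragment 4: offset=8 data="JNi" -> buffer=XPPyEtoRJNi???pi?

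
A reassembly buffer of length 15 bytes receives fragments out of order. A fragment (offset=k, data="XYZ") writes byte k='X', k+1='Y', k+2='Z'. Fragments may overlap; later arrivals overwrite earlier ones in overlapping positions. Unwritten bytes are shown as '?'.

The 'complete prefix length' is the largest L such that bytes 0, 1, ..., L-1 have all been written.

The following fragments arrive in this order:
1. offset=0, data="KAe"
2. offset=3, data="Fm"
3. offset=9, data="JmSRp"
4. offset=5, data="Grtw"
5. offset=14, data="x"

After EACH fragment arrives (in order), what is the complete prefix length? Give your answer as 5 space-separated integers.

Answer: 3 5 5 14 15

Derivation:
Fragment 1: offset=0 data="KAe" -> buffer=KAe???????????? -> prefix_len=3
Fragment 2: offset=3 data="Fm" -> buffer=KAeFm?????????? -> prefix_len=5
Fragment 3: offset=9 data="JmSRp" -> buffer=KAeFm????JmSRp? -> prefix_len=5
Fragment 4: offset=5 data="Grtw" -> buffer=KAeFmGrtwJmSRp? -> prefix_len=14
Fragment 5: offset=14 data="x" -> buffer=KAeFmGrtwJmSRpx -> prefix_len=15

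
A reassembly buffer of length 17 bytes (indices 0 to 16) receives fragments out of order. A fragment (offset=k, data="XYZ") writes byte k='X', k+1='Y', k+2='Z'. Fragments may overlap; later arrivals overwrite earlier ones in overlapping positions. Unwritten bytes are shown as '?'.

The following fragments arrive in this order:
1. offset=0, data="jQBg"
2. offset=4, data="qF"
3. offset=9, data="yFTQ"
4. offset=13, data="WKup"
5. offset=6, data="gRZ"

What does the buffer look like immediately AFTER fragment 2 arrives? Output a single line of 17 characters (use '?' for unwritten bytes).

Fragment 1: offset=0 data="jQBg" -> buffer=jQBg?????????????
Fragment 2: offset=4 data="qF" -> buffer=jQBgqF???????????

Answer: jQBgqF???????????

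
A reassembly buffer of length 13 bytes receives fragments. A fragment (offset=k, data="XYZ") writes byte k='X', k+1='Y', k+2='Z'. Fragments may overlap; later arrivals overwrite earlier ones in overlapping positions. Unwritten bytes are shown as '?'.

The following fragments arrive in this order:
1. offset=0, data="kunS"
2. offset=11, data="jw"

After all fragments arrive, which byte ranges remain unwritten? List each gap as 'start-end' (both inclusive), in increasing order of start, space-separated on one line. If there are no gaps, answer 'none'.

Answer: 4-10

Derivation:
Fragment 1: offset=0 len=4
Fragment 2: offset=11 len=2
Gaps: 4-10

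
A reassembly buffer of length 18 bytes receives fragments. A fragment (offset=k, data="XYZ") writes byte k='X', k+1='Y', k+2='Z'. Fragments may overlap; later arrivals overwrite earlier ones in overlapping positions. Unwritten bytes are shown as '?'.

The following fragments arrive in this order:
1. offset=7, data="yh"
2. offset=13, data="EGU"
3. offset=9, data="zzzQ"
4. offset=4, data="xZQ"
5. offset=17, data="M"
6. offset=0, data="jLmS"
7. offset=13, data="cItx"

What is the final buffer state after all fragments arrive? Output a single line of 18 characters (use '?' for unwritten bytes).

Fragment 1: offset=7 data="yh" -> buffer=???????yh?????????
Fragment 2: offset=13 data="EGU" -> buffer=???????yh????EGU??
Fragment 3: offset=9 data="zzzQ" -> buffer=???????yhzzzQEGU??
Fragment 4: offset=4 data="xZQ" -> buffer=????xZQyhzzzQEGU??
Fragment 5: offset=17 data="M" -> buffer=????xZQyhzzzQEGU?M
Fragment 6: offset=0 data="jLmS" -> buffer=jLmSxZQyhzzzQEGU?M
Fragment 7: offset=13 data="cItx" -> buffer=jLmSxZQyhzzzQcItxM

Answer: jLmSxZQyhzzzQcItxM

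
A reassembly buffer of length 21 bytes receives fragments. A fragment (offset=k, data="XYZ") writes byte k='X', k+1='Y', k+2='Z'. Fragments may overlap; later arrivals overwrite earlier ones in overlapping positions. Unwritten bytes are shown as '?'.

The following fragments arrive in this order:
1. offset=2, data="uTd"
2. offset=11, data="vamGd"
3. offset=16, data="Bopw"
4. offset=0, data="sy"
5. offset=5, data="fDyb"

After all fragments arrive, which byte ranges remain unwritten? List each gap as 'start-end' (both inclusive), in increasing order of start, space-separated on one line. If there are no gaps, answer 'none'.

Fragment 1: offset=2 len=3
Fragment 2: offset=11 len=5
Fragment 3: offset=16 len=4
Fragment 4: offset=0 len=2
Fragment 5: offset=5 len=4
Gaps: 9-10 20-20

Answer: 9-10 20-20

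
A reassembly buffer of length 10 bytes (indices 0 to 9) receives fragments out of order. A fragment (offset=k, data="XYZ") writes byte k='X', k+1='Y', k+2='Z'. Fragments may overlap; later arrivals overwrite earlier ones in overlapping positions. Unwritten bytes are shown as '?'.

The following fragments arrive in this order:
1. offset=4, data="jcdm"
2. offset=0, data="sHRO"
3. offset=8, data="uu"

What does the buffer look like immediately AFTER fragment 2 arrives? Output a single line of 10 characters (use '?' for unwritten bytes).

Answer: sHROjcdm??

Derivation:
Fragment 1: offset=4 data="jcdm" -> buffer=????jcdm??
Fragment 2: offset=0 data="sHRO" -> buffer=sHROjcdm??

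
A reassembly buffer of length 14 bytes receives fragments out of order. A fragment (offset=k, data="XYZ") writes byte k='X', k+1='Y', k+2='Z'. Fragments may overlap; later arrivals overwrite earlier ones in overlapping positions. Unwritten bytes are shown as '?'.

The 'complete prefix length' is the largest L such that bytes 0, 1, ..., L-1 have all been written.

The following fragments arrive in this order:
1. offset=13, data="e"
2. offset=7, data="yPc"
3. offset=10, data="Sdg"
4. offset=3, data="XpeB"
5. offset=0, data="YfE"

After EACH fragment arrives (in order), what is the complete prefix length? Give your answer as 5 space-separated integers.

Fragment 1: offset=13 data="e" -> buffer=?????????????e -> prefix_len=0
Fragment 2: offset=7 data="yPc" -> buffer=???????yPc???e -> prefix_len=0
Fragment 3: offset=10 data="Sdg" -> buffer=???????yPcSdge -> prefix_len=0
Fragment 4: offset=3 data="XpeB" -> buffer=???XpeByPcSdge -> prefix_len=0
Fragment 5: offset=0 data="YfE" -> buffer=YfEXpeByPcSdge -> prefix_len=14

Answer: 0 0 0 0 14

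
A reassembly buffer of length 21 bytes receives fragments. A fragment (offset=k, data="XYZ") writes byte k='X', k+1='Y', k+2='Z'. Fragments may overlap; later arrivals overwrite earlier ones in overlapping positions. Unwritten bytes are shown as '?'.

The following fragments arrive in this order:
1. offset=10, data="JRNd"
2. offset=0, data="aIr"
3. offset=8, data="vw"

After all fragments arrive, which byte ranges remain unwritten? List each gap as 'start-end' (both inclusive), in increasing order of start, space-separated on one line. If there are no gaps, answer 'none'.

Answer: 3-7 14-20

Derivation:
Fragment 1: offset=10 len=4
Fragment 2: offset=0 len=3
Fragment 3: offset=8 len=2
Gaps: 3-7 14-20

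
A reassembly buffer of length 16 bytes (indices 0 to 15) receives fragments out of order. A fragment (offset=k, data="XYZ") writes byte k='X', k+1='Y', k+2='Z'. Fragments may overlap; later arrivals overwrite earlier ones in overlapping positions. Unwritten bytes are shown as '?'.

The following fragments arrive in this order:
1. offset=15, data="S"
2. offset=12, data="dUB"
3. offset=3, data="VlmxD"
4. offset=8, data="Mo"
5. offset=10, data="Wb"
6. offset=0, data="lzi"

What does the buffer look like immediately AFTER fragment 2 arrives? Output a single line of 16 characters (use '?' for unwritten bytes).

Answer: ????????????dUBS

Derivation:
Fragment 1: offset=15 data="S" -> buffer=???????????????S
Fragment 2: offset=12 data="dUB" -> buffer=????????????dUBS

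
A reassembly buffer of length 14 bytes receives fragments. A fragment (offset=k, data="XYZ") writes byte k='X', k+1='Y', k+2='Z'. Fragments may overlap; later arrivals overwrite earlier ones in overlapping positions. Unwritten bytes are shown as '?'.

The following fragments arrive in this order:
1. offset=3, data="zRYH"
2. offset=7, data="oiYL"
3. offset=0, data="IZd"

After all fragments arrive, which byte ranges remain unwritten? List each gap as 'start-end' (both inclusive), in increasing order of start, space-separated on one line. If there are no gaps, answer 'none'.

Fragment 1: offset=3 len=4
Fragment 2: offset=7 len=4
Fragment 3: offset=0 len=3
Gaps: 11-13

Answer: 11-13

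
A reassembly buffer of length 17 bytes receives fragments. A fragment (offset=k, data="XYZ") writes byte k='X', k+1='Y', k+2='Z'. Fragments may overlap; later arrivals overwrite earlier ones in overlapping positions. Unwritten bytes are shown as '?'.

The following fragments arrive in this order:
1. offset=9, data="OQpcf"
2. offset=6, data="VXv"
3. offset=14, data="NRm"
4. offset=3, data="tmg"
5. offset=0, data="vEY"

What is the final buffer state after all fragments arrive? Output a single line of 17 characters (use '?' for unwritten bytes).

Fragment 1: offset=9 data="OQpcf" -> buffer=?????????OQpcf???
Fragment 2: offset=6 data="VXv" -> buffer=??????VXvOQpcf???
Fragment 3: offset=14 data="NRm" -> buffer=??????VXvOQpcfNRm
Fragment 4: offset=3 data="tmg" -> buffer=???tmgVXvOQpcfNRm
Fragment 5: offset=0 data="vEY" -> buffer=vEYtmgVXvOQpcfNRm

Answer: vEYtmgVXvOQpcfNRm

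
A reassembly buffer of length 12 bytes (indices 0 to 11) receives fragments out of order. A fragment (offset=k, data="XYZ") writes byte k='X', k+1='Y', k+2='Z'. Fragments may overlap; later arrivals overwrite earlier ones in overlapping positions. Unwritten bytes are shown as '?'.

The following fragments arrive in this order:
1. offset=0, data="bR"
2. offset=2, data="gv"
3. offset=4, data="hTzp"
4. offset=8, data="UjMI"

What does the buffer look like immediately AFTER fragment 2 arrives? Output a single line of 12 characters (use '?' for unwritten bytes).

Fragment 1: offset=0 data="bR" -> buffer=bR??????????
Fragment 2: offset=2 data="gv" -> buffer=bRgv????????

Answer: bRgv????????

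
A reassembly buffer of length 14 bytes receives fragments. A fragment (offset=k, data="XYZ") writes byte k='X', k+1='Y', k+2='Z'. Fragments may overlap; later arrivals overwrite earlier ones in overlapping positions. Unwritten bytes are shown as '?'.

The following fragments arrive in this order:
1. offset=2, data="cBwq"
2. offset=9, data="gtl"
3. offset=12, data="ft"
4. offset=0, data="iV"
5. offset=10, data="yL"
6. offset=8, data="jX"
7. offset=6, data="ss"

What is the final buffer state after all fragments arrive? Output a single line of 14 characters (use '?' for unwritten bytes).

Fragment 1: offset=2 data="cBwq" -> buffer=??cBwq????????
Fragment 2: offset=9 data="gtl" -> buffer=??cBwq???gtl??
Fragment 3: offset=12 data="ft" -> buffer=??cBwq???gtlft
Fragment 4: offset=0 data="iV" -> buffer=iVcBwq???gtlft
Fragment 5: offset=10 data="yL" -> buffer=iVcBwq???gyLft
Fragment 6: offset=8 data="jX" -> buffer=iVcBwq??jXyLft
Fragment 7: offset=6 data="ss" -> buffer=iVcBwqssjXyLft

Answer: iVcBwqssjXyLft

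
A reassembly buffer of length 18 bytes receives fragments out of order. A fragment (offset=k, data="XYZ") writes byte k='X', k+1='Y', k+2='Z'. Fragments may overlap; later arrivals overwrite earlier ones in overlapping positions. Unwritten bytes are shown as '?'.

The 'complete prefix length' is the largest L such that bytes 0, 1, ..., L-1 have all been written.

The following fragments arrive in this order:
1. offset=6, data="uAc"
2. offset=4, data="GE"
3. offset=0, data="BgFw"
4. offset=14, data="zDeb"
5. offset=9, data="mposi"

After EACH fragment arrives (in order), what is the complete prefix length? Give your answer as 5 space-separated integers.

Answer: 0 0 9 9 18

Derivation:
Fragment 1: offset=6 data="uAc" -> buffer=??????uAc????????? -> prefix_len=0
Fragment 2: offset=4 data="GE" -> buffer=????GEuAc????????? -> prefix_len=0
Fragment 3: offset=0 data="BgFw" -> buffer=BgFwGEuAc????????? -> prefix_len=9
Fragment 4: offset=14 data="zDeb" -> buffer=BgFwGEuAc?????zDeb -> prefix_len=9
Fragment 5: offset=9 data="mposi" -> buffer=BgFwGEuAcmposizDeb -> prefix_len=18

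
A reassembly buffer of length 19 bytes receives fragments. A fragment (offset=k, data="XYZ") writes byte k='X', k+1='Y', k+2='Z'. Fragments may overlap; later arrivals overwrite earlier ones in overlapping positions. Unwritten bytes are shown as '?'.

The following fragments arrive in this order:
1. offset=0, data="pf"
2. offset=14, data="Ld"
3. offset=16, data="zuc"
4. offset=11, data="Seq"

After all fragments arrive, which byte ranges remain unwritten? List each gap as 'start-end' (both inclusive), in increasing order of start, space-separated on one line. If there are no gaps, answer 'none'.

Answer: 2-10

Derivation:
Fragment 1: offset=0 len=2
Fragment 2: offset=14 len=2
Fragment 3: offset=16 len=3
Fragment 4: offset=11 len=3
Gaps: 2-10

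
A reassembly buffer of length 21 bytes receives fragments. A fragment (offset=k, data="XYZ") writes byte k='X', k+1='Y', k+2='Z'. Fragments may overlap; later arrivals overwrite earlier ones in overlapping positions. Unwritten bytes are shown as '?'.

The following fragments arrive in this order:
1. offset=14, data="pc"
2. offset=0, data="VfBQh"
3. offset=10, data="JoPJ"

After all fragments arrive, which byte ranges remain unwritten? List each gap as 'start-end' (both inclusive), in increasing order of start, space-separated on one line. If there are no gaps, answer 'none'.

Answer: 5-9 16-20

Derivation:
Fragment 1: offset=14 len=2
Fragment 2: offset=0 len=5
Fragment 3: offset=10 len=4
Gaps: 5-9 16-20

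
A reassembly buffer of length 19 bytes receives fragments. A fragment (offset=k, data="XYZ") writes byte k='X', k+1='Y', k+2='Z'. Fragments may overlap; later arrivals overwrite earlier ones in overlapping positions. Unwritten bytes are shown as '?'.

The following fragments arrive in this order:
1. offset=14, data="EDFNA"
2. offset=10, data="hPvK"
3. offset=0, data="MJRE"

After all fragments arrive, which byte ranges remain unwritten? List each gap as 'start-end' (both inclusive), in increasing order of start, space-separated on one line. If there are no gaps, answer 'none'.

Fragment 1: offset=14 len=5
Fragment 2: offset=10 len=4
Fragment 3: offset=0 len=4
Gaps: 4-9

Answer: 4-9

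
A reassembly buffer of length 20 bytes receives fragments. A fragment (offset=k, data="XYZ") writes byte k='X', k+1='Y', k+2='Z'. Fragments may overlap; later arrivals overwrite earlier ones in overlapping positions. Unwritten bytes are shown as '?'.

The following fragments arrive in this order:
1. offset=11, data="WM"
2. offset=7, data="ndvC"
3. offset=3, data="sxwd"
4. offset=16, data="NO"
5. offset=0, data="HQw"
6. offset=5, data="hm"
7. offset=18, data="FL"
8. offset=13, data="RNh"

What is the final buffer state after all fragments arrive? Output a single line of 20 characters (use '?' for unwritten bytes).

Answer: HQwsxhmndvCWMRNhNOFL

Derivation:
Fragment 1: offset=11 data="WM" -> buffer=???????????WM???????
Fragment 2: offset=7 data="ndvC" -> buffer=???????ndvCWM???????
Fragment 3: offset=3 data="sxwd" -> buffer=???sxwdndvCWM???????
Fragment 4: offset=16 data="NO" -> buffer=???sxwdndvCWM???NO??
Fragment 5: offset=0 data="HQw" -> buffer=HQwsxwdndvCWM???NO??
Fragment 6: offset=5 data="hm" -> buffer=HQwsxhmndvCWM???NO??
Fragment 7: offset=18 data="FL" -> buffer=HQwsxhmndvCWM???NOFL
Fragment 8: offset=13 data="RNh" -> buffer=HQwsxhmndvCWMRNhNOFL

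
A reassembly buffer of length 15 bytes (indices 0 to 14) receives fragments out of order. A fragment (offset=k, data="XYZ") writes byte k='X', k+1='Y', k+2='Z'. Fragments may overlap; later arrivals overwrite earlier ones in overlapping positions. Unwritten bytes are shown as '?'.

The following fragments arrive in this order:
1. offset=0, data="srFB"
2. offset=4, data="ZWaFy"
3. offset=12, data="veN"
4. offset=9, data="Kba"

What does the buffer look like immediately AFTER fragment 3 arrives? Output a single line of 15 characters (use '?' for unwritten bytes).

Answer: srFBZWaFy???veN

Derivation:
Fragment 1: offset=0 data="srFB" -> buffer=srFB???????????
Fragment 2: offset=4 data="ZWaFy" -> buffer=srFBZWaFy??????
Fragment 3: offset=12 data="veN" -> buffer=srFBZWaFy???veN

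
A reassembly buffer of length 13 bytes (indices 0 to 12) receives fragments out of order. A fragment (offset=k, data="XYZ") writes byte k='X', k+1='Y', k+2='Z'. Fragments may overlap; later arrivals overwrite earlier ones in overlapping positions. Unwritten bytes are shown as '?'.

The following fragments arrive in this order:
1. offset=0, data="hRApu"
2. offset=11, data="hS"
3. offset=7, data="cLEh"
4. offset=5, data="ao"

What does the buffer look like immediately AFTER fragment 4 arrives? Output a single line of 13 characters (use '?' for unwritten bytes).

Fragment 1: offset=0 data="hRApu" -> buffer=hRApu????????
Fragment 2: offset=11 data="hS" -> buffer=hRApu??????hS
Fragment 3: offset=7 data="cLEh" -> buffer=hRApu??cLEhhS
Fragment 4: offset=5 data="ao" -> buffer=hRApuaocLEhhS

Answer: hRApuaocLEhhS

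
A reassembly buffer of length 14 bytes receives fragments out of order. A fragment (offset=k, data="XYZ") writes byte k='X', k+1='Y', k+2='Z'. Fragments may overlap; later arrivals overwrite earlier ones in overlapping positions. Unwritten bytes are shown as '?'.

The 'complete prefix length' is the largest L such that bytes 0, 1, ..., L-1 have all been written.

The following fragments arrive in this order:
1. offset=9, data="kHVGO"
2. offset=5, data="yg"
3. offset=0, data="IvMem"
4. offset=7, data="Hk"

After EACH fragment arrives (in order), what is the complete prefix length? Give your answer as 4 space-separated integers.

Answer: 0 0 7 14

Derivation:
Fragment 1: offset=9 data="kHVGO" -> buffer=?????????kHVGO -> prefix_len=0
Fragment 2: offset=5 data="yg" -> buffer=?????yg??kHVGO -> prefix_len=0
Fragment 3: offset=0 data="IvMem" -> buffer=IvMemyg??kHVGO -> prefix_len=7
Fragment 4: offset=7 data="Hk" -> buffer=IvMemygHkkHVGO -> prefix_len=14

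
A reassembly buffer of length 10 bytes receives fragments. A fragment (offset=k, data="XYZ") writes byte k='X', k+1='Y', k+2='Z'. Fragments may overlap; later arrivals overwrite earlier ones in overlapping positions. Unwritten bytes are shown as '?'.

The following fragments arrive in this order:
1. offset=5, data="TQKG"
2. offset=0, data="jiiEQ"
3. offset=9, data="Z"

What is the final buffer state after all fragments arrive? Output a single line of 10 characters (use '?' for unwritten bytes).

Fragment 1: offset=5 data="TQKG" -> buffer=?????TQKG?
Fragment 2: offset=0 data="jiiEQ" -> buffer=jiiEQTQKG?
Fragment 3: offset=9 data="Z" -> buffer=jiiEQTQKGZ

Answer: jiiEQTQKGZ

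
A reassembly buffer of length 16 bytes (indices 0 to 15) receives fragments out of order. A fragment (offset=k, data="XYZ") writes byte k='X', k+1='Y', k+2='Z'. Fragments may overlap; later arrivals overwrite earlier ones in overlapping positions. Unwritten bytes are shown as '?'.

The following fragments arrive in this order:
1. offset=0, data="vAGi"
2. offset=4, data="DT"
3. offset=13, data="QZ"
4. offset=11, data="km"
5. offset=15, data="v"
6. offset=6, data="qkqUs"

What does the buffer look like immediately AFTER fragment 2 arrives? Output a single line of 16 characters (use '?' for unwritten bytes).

Fragment 1: offset=0 data="vAGi" -> buffer=vAGi????????????
Fragment 2: offset=4 data="DT" -> buffer=vAGiDT??????????

Answer: vAGiDT??????????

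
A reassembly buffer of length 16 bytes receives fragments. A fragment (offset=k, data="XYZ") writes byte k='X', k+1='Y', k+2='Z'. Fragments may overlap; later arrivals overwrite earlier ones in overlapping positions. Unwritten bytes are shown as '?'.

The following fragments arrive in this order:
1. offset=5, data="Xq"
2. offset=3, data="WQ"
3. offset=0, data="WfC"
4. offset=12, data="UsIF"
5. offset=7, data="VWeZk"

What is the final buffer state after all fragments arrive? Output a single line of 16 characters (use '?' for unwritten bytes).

Answer: WfCWQXqVWeZkUsIF

Derivation:
Fragment 1: offset=5 data="Xq" -> buffer=?????Xq?????????
Fragment 2: offset=3 data="WQ" -> buffer=???WQXq?????????
Fragment 3: offset=0 data="WfC" -> buffer=WfCWQXq?????????
Fragment 4: offset=12 data="UsIF" -> buffer=WfCWQXq?????UsIF
Fragment 5: offset=7 data="VWeZk" -> buffer=WfCWQXqVWeZkUsIF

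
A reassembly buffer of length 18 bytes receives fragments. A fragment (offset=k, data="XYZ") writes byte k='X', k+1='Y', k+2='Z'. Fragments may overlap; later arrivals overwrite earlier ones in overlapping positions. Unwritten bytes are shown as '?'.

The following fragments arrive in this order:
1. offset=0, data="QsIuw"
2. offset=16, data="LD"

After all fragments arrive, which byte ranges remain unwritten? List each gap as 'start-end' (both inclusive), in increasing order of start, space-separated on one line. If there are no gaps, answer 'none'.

Answer: 5-15

Derivation:
Fragment 1: offset=0 len=5
Fragment 2: offset=16 len=2
Gaps: 5-15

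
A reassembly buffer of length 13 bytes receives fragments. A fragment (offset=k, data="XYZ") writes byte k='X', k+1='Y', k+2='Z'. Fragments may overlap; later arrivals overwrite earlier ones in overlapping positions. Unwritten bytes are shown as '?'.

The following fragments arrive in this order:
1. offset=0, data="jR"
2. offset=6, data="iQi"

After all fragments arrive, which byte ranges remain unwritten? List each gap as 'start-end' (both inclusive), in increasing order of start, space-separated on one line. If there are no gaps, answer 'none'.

Fragment 1: offset=0 len=2
Fragment 2: offset=6 len=3
Gaps: 2-5 9-12

Answer: 2-5 9-12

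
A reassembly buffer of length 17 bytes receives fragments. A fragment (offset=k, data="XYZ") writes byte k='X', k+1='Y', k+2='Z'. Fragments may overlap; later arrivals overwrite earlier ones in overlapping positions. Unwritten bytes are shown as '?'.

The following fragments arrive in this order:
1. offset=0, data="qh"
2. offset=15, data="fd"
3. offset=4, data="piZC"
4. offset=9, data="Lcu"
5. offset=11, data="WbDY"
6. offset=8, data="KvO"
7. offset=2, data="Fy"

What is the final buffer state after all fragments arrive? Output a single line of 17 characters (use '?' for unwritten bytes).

Fragment 1: offset=0 data="qh" -> buffer=qh???????????????
Fragment 2: offset=15 data="fd" -> buffer=qh?????????????fd
Fragment 3: offset=4 data="piZC" -> buffer=qh??piZC???????fd
Fragment 4: offset=9 data="Lcu" -> buffer=qh??piZC?Lcu???fd
Fragment 5: offset=11 data="WbDY" -> buffer=qh??piZC?LcWbDYfd
Fragment 6: offset=8 data="KvO" -> buffer=qh??piZCKvOWbDYfd
Fragment 7: offset=2 data="Fy" -> buffer=qhFypiZCKvOWbDYfd

Answer: qhFypiZCKvOWbDYfd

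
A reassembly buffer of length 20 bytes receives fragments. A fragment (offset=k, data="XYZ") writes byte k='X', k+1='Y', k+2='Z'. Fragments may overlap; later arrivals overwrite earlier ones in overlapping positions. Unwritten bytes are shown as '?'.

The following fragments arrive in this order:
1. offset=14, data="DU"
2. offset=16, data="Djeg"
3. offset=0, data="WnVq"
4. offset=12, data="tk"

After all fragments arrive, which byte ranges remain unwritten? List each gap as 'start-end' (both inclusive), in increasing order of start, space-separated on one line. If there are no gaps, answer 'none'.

Answer: 4-11

Derivation:
Fragment 1: offset=14 len=2
Fragment 2: offset=16 len=4
Fragment 3: offset=0 len=4
Fragment 4: offset=12 len=2
Gaps: 4-11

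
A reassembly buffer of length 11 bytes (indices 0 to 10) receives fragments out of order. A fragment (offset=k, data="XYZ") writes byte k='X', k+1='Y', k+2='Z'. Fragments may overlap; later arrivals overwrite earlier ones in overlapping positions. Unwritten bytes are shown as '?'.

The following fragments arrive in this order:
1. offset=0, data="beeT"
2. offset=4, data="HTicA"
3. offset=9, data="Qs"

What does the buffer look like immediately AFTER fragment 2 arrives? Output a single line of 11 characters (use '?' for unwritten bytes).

Answer: beeTHTicA??

Derivation:
Fragment 1: offset=0 data="beeT" -> buffer=beeT???????
Fragment 2: offset=4 data="HTicA" -> buffer=beeTHTicA??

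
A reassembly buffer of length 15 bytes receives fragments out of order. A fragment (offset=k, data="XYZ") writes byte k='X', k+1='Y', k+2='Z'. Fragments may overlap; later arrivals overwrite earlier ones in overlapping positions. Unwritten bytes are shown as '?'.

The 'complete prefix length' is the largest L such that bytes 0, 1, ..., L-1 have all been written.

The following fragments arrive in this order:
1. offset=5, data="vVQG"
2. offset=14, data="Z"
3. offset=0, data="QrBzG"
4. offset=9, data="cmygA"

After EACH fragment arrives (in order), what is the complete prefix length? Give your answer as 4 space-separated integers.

Fragment 1: offset=5 data="vVQG" -> buffer=?????vVQG?????? -> prefix_len=0
Fragment 2: offset=14 data="Z" -> buffer=?????vVQG?????Z -> prefix_len=0
Fragment 3: offset=0 data="QrBzG" -> buffer=QrBzGvVQG?????Z -> prefix_len=9
Fragment 4: offset=9 data="cmygA" -> buffer=QrBzGvVQGcmygAZ -> prefix_len=15

Answer: 0 0 9 15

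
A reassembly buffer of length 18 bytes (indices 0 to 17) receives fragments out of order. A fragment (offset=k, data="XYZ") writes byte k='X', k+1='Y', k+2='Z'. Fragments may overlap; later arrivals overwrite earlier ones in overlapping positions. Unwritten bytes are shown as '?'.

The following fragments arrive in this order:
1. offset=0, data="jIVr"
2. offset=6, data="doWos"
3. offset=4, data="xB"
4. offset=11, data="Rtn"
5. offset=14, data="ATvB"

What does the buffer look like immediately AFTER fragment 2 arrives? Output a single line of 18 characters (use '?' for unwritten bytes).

Fragment 1: offset=0 data="jIVr" -> buffer=jIVr??????????????
Fragment 2: offset=6 data="doWos" -> buffer=jIVr??doWos???????

Answer: jIVr??doWos???????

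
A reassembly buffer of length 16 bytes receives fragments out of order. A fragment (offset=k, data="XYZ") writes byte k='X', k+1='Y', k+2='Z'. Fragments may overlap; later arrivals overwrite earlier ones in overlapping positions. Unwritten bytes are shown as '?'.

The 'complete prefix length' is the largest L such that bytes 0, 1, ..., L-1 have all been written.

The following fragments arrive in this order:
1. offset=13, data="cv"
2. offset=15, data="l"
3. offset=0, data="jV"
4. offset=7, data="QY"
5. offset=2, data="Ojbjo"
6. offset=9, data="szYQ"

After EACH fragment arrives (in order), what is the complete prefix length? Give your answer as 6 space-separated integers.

Answer: 0 0 2 2 9 16

Derivation:
Fragment 1: offset=13 data="cv" -> buffer=?????????????cv? -> prefix_len=0
Fragment 2: offset=15 data="l" -> buffer=?????????????cvl -> prefix_len=0
Fragment 3: offset=0 data="jV" -> buffer=jV???????????cvl -> prefix_len=2
Fragment 4: offset=7 data="QY" -> buffer=jV?????QY????cvl -> prefix_len=2
Fragment 5: offset=2 data="Ojbjo" -> buffer=jVOjbjoQY????cvl -> prefix_len=9
Fragment 6: offset=9 data="szYQ" -> buffer=jVOjbjoQYszYQcvl -> prefix_len=16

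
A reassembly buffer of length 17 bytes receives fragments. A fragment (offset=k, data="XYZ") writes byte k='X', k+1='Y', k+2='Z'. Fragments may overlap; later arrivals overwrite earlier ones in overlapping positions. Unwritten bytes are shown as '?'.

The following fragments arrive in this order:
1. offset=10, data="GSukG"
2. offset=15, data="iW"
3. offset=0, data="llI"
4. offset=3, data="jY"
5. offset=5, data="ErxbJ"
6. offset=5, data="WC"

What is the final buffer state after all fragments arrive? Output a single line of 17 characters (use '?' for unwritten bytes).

Fragment 1: offset=10 data="GSukG" -> buffer=??????????GSukG??
Fragment 2: offset=15 data="iW" -> buffer=??????????GSukGiW
Fragment 3: offset=0 data="llI" -> buffer=llI???????GSukGiW
Fragment 4: offset=3 data="jY" -> buffer=llIjY?????GSukGiW
Fragment 5: offset=5 data="ErxbJ" -> buffer=llIjYErxbJGSukGiW
Fragment 6: offset=5 data="WC" -> buffer=llIjYWCxbJGSukGiW

Answer: llIjYWCxbJGSukGiW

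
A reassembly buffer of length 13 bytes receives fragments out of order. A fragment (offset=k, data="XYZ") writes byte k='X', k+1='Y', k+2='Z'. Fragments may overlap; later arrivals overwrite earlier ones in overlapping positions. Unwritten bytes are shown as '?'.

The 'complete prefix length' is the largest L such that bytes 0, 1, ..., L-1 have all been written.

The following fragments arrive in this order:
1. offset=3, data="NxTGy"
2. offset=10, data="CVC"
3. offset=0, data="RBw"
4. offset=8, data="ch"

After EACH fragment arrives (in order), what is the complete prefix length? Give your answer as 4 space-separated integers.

Fragment 1: offset=3 data="NxTGy" -> buffer=???NxTGy????? -> prefix_len=0
Fragment 2: offset=10 data="CVC" -> buffer=???NxTGy??CVC -> prefix_len=0
Fragment 3: offset=0 data="RBw" -> buffer=RBwNxTGy??CVC -> prefix_len=8
Fragment 4: offset=8 data="ch" -> buffer=RBwNxTGychCVC -> prefix_len=13

Answer: 0 0 8 13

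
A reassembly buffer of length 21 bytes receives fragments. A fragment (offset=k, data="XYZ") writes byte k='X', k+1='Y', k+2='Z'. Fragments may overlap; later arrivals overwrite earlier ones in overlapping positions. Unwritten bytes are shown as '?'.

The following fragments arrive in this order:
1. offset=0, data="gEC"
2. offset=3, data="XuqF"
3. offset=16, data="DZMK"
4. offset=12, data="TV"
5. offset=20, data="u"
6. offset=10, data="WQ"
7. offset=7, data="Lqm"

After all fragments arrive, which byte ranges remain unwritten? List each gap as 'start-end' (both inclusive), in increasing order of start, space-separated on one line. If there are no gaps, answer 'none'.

Answer: 14-15

Derivation:
Fragment 1: offset=0 len=3
Fragment 2: offset=3 len=4
Fragment 3: offset=16 len=4
Fragment 4: offset=12 len=2
Fragment 5: offset=20 len=1
Fragment 6: offset=10 len=2
Fragment 7: offset=7 len=3
Gaps: 14-15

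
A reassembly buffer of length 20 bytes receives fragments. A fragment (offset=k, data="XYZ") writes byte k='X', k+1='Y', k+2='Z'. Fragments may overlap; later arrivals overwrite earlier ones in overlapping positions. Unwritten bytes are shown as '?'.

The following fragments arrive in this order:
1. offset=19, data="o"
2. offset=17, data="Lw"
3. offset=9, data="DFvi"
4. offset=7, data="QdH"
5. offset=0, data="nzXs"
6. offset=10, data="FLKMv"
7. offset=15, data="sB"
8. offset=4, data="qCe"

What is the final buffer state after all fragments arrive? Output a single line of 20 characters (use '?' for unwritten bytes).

Fragment 1: offset=19 data="o" -> buffer=???????????????????o
Fragment 2: offset=17 data="Lw" -> buffer=?????????????????Lwo
Fragment 3: offset=9 data="DFvi" -> buffer=?????????DFvi????Lwo
Fragment 4: offset=7 data="QdH" -> buffer=???????QdHFvi????Lwo
Fragment 5: offset=0 data="nzXs" -> buffer=nzXs???QdHFvi????Lwo
Fragment 6: offset=10 data="FLKMv" -> buffer=nzXs???QdHFLKMv??Lwo
Fragment 7: offset=15 data="sB" -> buffer=nzXs???QdHFLKMvsBLwo
Fragment 8: offset=4 data="qCe" -> buffer=nzXsqCeQdHFLKMvsBLwo

Answer: nzXsqCeQdHFLKMvsBLwo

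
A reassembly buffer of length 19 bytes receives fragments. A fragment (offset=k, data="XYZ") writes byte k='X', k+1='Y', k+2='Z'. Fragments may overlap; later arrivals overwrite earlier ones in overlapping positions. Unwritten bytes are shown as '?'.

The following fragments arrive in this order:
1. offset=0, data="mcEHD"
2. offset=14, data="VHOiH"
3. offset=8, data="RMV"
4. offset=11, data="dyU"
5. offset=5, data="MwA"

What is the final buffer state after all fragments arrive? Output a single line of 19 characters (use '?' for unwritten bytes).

Fragment 1: offset=0 data="mcEHD" -> buffer=mcEHD??????????????
Fragment 2: offset=14 data="VHOiH" -> buffer=mcEHD?????????VHOiH
Fragment 3: offset=8 data="RMV" -> buffer=mcEHD???RMV???VHOiH
Fragment 4: offset=11 data="dyU" -> buffer=mcEHD???RMVdyUVHOiH
Fragment 5: offset=5 data="MwA" -> buffer=mcEHDMwARMVdyUVHOiH

Answer: mcEHDMwARMVdyUVHOiH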